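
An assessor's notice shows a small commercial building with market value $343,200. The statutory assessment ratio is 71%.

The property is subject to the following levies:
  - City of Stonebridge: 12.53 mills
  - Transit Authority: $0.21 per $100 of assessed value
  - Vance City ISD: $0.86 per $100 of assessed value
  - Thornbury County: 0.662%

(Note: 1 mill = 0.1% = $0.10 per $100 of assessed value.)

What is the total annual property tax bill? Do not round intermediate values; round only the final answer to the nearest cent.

$7,273.61

Assessed value = $343,200 × 0.71 = $243,672
City of Stonebridge: $243,672 × 0.01253 = $3,053.21016
Transit Authority: $243,672 × 0.0021 = $511.7112
Vance City ISD: $243,672 × 0.0086 = $2,095.5792
Thornbury County: $243,672 × 0.00662 = $1,613.10864
Total = $7,273.6092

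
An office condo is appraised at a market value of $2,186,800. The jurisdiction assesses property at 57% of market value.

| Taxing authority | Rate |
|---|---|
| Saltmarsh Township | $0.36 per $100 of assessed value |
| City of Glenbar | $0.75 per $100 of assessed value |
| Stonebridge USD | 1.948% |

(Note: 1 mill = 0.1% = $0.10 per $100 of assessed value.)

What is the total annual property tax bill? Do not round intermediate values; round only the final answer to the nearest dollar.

Assessed value = $2,186,800 × 0.57 = $1,246,476
Saltmarsh Township: $1,246,476 × 0.0036 = $4,487.3136
City of Glenbar: $1,246,476 × 0.0075 = $9,348.57
Stonebridge USD: $1,246,476 × 0.01948 = $24,281.35248
Total = $38,117.23608

$38,117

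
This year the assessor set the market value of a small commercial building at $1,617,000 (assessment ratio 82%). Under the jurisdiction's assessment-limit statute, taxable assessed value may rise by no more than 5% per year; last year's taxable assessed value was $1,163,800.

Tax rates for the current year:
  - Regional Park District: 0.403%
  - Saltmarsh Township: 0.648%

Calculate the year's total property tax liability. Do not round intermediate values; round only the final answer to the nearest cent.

Uncapped assessed value = $1,617,000 × 0.82 = $1,325,940
Cap limit = $1,163,800 × 1.05 = $1,221,990
Taxable assessed value = min($1,325,940, $1,221,990) = $1,221,990 (cap binds)
Regional Park District: $1,221,990 × 0.00403 = $4,924.6197
Saltmarsh Township: $1,221,990 × 0.00648 = $7,918.4952
Total = $12,843.1149

$12,843.11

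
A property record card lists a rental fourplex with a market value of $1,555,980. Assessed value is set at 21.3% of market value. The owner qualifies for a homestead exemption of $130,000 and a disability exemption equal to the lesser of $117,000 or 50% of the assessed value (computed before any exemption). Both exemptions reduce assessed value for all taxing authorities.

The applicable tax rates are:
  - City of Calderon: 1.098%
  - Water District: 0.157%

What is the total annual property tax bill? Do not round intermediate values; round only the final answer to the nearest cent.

$1,059.52

Assessed value = $1,555,980 × 0.213 = $331,423.74
Disability exemption = min($117,000, 50% × $331,423.74) = min($117,000, $165,711.87) = $117,000 (dollar cap binds)
Taxable value = $331,423.74 − $130,000 − $117,000 = $84,423.74
City of Calderon: $84,423.74 × 0.01098 = $926.9726652
Water District: $84,423.74 × 0.00157 = $132.5452718
Total = $1,059.517937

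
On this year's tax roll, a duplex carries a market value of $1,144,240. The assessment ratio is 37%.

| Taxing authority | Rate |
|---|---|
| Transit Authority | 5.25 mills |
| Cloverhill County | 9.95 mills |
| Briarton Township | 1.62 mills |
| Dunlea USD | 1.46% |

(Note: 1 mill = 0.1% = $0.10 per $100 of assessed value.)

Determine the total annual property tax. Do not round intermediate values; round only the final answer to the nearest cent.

Assessed value = $1,144,240 × 0.37 = $423,368.8
Transit Authority: $423,368.8 × 0.00525 = $2,222.6862
Cloverhill County: $423,368.8 × 0.00995 = $4,212.51956
Briarton Township: $423,368.8 × 0.00162 = $685.857456
Dunlea USD: $423,368.8 × 0.0146 = $6,181.18448
Total = $13,302.247696

$13,302.25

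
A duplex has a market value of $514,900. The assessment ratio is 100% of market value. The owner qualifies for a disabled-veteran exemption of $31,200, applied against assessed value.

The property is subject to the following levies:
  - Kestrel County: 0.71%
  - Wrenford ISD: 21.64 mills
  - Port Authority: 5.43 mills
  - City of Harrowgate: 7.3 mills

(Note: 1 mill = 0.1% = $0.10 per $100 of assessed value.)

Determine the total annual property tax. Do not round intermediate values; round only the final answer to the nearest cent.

Assessed value = $514,900 × 1 = $514,900
Taxable value = $514,900 − $31,200 = $483,700
Kestrel County: $483,700 × 0.0071 = $3,434.27
Wrenford ISD: $483,700 × 0.02164 = $10,467.268
Port Authority: $483,700 × 0.00543 = $2,626.491
City of Harrowgate: $483,700 × 0.0073 = $3,531.01
Total = $20,059.039

$20,059.04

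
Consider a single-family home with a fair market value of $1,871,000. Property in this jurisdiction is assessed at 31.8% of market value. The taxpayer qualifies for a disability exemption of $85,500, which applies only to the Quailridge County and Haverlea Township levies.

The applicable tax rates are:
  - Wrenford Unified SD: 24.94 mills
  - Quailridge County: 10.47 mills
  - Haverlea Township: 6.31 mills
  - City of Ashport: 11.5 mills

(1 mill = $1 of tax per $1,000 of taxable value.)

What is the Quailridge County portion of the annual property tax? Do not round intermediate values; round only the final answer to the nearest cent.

$5,334.23

Assessed value = $1,871,000 × 0.318 = $594,978
Quailridge County taxable value = $594,978 − $85,500 = $509,478
Quailridge County levy = $509,478 × 0.01047 = $5,334.23466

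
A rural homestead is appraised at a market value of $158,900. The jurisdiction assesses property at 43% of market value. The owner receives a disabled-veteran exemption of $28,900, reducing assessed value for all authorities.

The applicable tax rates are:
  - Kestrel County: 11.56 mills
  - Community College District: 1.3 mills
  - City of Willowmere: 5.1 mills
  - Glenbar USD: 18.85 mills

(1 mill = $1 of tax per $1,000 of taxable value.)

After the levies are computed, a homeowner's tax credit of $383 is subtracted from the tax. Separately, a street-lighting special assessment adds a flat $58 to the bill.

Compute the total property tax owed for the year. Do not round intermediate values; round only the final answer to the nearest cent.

Assessed value = $158,900 × 0.43 = $68,327
Taxable value = $68,327 − $28,900 = $39,427
Kestrel County: $39,427 × 0.01156 = $455.77612
Community College District: $39,427 × 0.0013 = $51.2551
City of Willowmere: $39,427 × 0.0051 = $201.0777
Glenbar USD: $39,427 × 0.01885 = $743.19895
Levies subtotal = $1,451.30787
After credit = $1,451.30787 − $383 = $1,068.30787
Total = $1,068.30787 + $58 = $1,126.30787

$1,126.31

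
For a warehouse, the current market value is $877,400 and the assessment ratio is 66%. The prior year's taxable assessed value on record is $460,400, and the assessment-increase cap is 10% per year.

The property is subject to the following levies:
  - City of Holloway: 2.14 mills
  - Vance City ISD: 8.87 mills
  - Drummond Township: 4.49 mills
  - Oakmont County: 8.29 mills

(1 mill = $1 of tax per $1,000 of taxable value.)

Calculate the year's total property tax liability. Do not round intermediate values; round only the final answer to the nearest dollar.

$12,048

Uncapped assessed value = $877,400 × 0.66 = $579,084
Cap limit = $460,400 × 1.1 = $506,440
Taxable assessed value = min($579,084, $506,440) = $506,440 (cap binds)
City of Holloway: $506,440 × 0.00214 = $1,083.7816
Vance City ISD: $506,440 × 0.00887 = $4,492.1228
Drummond Township: $506,440 × 0.00449 = $2,273.9156
Oakmont County: $506,440 × 0.00829 = $4,198.3876
Total = $12,048.2076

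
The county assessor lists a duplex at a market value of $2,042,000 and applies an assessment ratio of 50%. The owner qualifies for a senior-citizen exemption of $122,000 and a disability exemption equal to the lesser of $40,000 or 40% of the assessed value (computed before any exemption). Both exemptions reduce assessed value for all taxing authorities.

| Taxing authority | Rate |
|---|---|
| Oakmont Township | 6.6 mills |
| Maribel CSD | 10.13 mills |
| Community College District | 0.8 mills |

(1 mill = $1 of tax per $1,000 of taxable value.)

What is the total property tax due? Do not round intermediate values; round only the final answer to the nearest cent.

Assessed value = $2,042,000 × 0.5 = $1,021,000
Disability exemption = min($40,000, 40% × $1,021,000) = min($40,000, $408,400) = $40,000 (dollar cap binds)
Taxable value = $1,021,000 − $122,000 − $40,000 = $859,000
Oakmont Township: $859,000 × 0.0066 = $5,669.4
Maribel CSD: $859,000 × 0.01013 = $8,701.67
Community College District: $859,000 × 0.0008 = $687.2
Total = $15,058.27

$15,058.27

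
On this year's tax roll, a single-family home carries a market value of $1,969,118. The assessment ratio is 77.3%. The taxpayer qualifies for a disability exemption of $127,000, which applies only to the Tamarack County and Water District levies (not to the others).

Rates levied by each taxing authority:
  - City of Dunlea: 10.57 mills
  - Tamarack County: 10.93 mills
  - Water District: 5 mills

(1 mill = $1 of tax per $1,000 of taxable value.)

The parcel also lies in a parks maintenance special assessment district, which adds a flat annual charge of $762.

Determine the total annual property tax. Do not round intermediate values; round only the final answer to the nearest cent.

Assessed value = $1,969,118 × 0.773 = $1,522,128.214
City of Dunlea: $1,522,128.214 × 0.01057 = $16,088.89522198
Tamarack County: ($1,522,128.214 − $127,000) × 0.01093 = $1,395,128.214 × 0.01093 = $15,248.75137902
Water District: ($1,522,128.214 − $127,000) × 0.005 = $1,395,128.214 × 0.005 = $6,975.64107
Levies subtotal = $38,313.287671
Total = $38,313.287671 + $762 = $39,075.287671

$39,075.29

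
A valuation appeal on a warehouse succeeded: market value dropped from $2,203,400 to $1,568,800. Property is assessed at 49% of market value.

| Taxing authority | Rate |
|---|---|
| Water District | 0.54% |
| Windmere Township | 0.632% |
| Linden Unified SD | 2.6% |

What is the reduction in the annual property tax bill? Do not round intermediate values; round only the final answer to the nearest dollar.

$11,729

Old assessed value = $2,203,400 × 0.49 = $1,079,666
New assessed value = $1,568,800 × 0.49 = $768,712
Combined rate = 0.0054 + 0.00632 + 0.026 = 0.03772
Old tax = $1,079,666 × 0.03772 = $40,725.00152
New tax = $768,712 × 0.03772 = $28,995.81664
Reduction = $40,725.00152 − $28,995.81664 = $11,729.18488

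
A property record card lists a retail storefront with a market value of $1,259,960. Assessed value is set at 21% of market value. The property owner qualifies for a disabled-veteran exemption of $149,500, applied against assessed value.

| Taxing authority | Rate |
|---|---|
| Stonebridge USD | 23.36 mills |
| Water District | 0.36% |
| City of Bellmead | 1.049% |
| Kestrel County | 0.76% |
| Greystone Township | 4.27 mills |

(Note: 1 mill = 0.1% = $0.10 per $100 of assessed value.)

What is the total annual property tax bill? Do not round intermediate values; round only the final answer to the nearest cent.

Assessed value = $1,259,960 × 0.21 = $264,591.6
Taxable value = $264,591.6 − $149,500 = $115,091.6
Stonebridge USD: $115,091.6 × 0.02336 = $2,688.539776
Water District: $115,091.6 × 0.0036 = $414.32976
City of Bellmead: $115,091.6 × 0.01049 = $1,207.310884
Kestrel County: $115,091.6 × 0.0076 = $874.69616
Greystone Township: $115,091.6 × 0.00427 = $491.441132
Total = $5,676.317712

$5,676.32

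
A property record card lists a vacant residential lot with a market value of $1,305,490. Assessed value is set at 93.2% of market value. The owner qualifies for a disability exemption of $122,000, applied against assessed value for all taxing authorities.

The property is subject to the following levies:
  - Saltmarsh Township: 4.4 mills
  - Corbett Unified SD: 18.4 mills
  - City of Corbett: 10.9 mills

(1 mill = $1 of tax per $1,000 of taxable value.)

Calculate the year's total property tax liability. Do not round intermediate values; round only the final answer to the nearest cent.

$36,891.95

Assessed value = $1,305,490 × 0.932 = $1,216,716.68
Taxable value = $1,216,716.68 − $122,000 = $1,094,716.68
Saltmarsh Township: $1,094,716.68 × 0.0044 = $4,816.753392
Corbett Unified SD: $1,094,716.68 × 0.0184 = $20,142.786912
City of Corbett: $1,094,716.68 × 0.0109 = $11,932.411812
Total = $4,816.753392 + $20,142.786912 + $11,932.411812 = $36,891.952116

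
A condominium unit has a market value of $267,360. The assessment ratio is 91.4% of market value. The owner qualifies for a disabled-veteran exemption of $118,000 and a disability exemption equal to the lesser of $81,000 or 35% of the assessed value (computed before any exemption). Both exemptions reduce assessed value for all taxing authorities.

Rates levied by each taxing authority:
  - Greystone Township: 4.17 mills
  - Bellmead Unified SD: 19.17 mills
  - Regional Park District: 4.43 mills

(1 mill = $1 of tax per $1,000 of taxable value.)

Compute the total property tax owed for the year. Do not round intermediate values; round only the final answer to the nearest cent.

Assessed value = $267,360 × 0.914 = $244,367.04
Disability exemption = min($81,000, 35% × $244,367.04) = min($81,000, $85,528.464) = $81,000 (dollar cap binds)
Taxable value = $244,367.04 − $118,000 − $81,000 = $45,367.04
Greystone Township: $45,367.04 × 0.00417 = $189.1805568
Bellmead Unified SD: $45,367.04 × 0.01917 = $869.6861568
Regional Park District: $45,367.04 × 0.00443 = $200.9759872
Total = $1,259.8427008

$1,259.84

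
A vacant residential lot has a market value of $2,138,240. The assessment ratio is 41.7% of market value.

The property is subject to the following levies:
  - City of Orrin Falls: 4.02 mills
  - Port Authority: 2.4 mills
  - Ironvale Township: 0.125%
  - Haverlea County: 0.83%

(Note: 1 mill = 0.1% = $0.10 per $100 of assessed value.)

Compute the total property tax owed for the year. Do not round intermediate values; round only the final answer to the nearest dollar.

$14,240

Assessed value = $2,138,240 × 0.417 = $891,646.08
City of Orrin Falls: $891,646.08 × 0.00402 = $3,584.4172416
Port Authority: $891,646.08 × 0.0024 = $2,139.950592
Ironvale Township: $891,646.08 × 0.00125 = $1,114.5576
Haverlea County: $891,646.08 × 0.0083 = $7,400.662464
Total = $14,239.5878976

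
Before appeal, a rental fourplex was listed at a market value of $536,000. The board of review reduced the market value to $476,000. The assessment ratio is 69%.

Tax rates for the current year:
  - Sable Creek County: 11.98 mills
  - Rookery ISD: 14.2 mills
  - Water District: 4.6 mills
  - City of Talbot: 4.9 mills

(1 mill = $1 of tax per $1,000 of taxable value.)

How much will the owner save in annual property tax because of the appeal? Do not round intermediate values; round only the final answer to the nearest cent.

Old assessed value = $536,000 × 0.69 = $369,840
New assessed value = $476,000 × 0.69 = $328,440
Combined rate = 0.01198 + 0.0142 + 0.0046 + 0.0049 = 0.03568
Old tax = $369,840 × 0.03568 = $13,195.8912
New tax = $328,440 × 0.03568 = $11,718.7392
Reduction = $13,195.8912 − $11,718.7392 = $1,477.152

$1,477.15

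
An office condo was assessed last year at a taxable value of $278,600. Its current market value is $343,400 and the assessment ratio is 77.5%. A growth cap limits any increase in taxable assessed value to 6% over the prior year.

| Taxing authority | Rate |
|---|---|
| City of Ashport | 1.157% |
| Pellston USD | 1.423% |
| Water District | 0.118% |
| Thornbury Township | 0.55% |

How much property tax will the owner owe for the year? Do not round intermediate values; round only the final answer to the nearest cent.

Uncapped assessed value = $343,400 × 0.775 = $266,135
Cap limit = $278,600 × 1.06 = $295,316
Taxable assessed value = min($266,135, $295,316) = $266,135 (cap does not bind)
City of Ashport: $266,135 × 0.01157 = $3,079.18195
Pellston USD: $266,135 × 0.01423 = $3,787.10105
Water District: $266,135 × 0.00118 = $314.0393
Thornbury Township: $266,135 × 0.0055 = $1,463.7425
Total = $8,644.0648

$8,644.06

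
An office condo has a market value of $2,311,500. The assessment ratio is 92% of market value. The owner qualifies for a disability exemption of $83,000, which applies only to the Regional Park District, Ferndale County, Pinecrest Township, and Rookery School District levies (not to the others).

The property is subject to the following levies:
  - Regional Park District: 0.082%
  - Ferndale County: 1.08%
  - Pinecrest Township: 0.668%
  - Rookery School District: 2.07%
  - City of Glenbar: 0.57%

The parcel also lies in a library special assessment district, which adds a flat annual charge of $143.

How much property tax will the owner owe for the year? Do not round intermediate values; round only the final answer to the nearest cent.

$91,964.13

Assessed value = $2,311,500 × 0.92 = $2,126,580
Regional Park District: ($2,126,580 − $83,000) × 0.00082 = $2,043,580 × 0.00082 = $1,675.7356
Ferndale County: ($2,126,580 − $83,000) × 0.0108 = $2,043,580 × 0.0108 = $22,070.664
Pinecrest Township: ($2,126,580 − $83,000) × 0.00668 = $2,043,580 × 0.00668 = $13,651.1144
Rookery School District: ($2,126,580 − $83,000) × 0.0207 = $2,043,580 × 0.0207 = $42,302.106
City of Glenbar: $2,126,580 × 0.0057 = $12,121.506
Levies subtotal = $91,821.126
Total = $91,821.126 + $143 = $91,964.126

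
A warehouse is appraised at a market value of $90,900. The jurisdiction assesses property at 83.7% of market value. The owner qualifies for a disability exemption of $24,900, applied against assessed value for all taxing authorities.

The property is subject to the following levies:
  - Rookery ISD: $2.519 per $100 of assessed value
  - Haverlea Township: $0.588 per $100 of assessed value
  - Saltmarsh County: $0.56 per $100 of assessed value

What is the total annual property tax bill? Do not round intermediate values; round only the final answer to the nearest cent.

Assessed value = $90,900 × 0.837 = $76,083.3
Taxable value = $76,083.3 − $24,900 = $51,183.3
Rookery ISD: $51,183.3 × 0.02519 = $1,289.307327
Haverlea Township: $51,183.3 × 0.00588 = $300.957804
Saltmarsh County: $51,183.3 × 0.0056 = $286.62648
Total = $1,289.307327 + $300.957804 + $286.62648 = $1,876.891611

$1,876.89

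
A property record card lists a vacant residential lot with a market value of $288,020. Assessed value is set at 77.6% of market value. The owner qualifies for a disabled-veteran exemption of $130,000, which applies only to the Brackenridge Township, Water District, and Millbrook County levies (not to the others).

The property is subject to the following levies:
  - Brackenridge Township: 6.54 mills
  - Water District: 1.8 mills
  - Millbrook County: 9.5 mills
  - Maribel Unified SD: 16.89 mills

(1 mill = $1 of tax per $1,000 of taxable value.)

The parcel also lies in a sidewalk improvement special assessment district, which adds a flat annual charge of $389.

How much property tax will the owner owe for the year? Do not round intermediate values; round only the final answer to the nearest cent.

$5,832.08

Assessed value = $288,020 × 0.776 = $223,503.52
Brackenridge Township: ($223,503.52 − $130,000) × 0.00654 = $93,503.52 × 0.00654 = $611.5130208
Water District: ($223,503.52 − $130,000) × 0.0018 = $93,503.52 × 0.0018 = $168.306336
Millbrook County: ($223,503.52 − $130,000) × 0.0095 = $93,503.52 × 0.0095 = $888.28344
Maribel Unified SD: $223,503.52 × 0.01689 = $3,774.9744528
Levies subtotal = $5,443.0772496
Total = $5,443.0772496 + $389 = $5,832.0772496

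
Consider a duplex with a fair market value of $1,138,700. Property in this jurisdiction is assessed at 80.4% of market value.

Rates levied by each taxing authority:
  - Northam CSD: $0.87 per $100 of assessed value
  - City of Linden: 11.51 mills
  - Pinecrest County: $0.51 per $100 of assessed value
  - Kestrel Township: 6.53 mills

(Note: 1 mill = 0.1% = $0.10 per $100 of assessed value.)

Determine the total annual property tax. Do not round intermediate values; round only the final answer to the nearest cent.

Assessed value = $1,138,700 × 0.804 = $915,514.8
Northam CSD: $915,514.8 × 0.0087 = $7,964.97876
City of Linden: $915,514.8 × 0.01151 = $10,537.575348
Pinecrest County: $915,514.8 × 0.0051 = $4,669.12548
Kestrel Township: $915,514.8 × 0.00653 = $5,978.311644
Total = $29,149.991232

$29,149.99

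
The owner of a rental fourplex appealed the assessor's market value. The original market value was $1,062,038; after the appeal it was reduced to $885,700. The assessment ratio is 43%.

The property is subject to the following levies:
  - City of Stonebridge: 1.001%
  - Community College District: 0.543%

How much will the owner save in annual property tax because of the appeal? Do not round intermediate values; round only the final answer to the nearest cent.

$1,170.74

Old assessed value = $1,062,038 × 0.43 = $456,676.34
New assessed value = $885,700 × 0.43 = $380,851
Combined rate = 0.01001 + 0.00543 = 0.01544
Old tax = $456,676.34 × 0.01544 = $7,051.0826896
New tax = $380,851 × 0.01544 = $5,880.33944
Reduction = $7,051.0826896 − $5,880.33944 = $1,170.7432496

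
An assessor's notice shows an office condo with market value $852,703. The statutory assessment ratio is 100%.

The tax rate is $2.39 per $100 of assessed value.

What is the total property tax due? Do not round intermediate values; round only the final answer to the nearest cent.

Assessed value = $852,703 × 1 = $852,703
Tax = $852,703 × 0.0239 = $20,379.6017

$20,379.60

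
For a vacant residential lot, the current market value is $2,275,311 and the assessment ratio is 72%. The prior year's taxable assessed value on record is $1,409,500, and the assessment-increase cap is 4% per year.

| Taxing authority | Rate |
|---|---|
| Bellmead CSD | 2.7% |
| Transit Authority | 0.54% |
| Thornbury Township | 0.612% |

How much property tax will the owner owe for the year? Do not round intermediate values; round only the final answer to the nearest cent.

$56,465.70

Uncapped assessed value = $2,275,311 × 0.72 = $1,638,223.92
Cap limit = $1,409,500 × 1.04 = $1,465,880
Taxable assessed value = min($1,638,223.92, $1,465,880) = $1,465,880 (cap binds)
Bellmead CSD: $1,465,880 × 0.027 = $39,578.76
Transit Authority: $1,465,880 × 0.0054 = $7,915.752
Thornbury Township: $1,465,880 × 0.00612 = $8,971.1856
Total = $56,465.6976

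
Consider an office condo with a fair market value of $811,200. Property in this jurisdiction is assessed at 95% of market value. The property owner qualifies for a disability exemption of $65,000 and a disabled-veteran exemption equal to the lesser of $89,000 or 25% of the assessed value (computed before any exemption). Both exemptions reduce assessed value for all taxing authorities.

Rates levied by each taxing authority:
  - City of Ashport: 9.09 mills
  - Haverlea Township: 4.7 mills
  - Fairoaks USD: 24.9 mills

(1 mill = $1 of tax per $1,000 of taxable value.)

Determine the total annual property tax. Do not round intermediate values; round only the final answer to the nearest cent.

$23,857.80

Assessed value = $811,200 × 0.95 = $770,640
Disabled-veteran exemption = min($89,000, 25% × $770,640) = min($89,000, $192,660) = $89,000 (dollar cap binds)
Taxable value = $770,640 − $65,000 − $89,000 = $616,640
City of Ashport: $616,640 × 0.00909 = $5,605.2576
Haverlea Township: $616,640 × 0.0047 = $2,898.208
Fairoaks USD: $616,640 × 0.0249 = $15,354.336
Total = $23,857.8016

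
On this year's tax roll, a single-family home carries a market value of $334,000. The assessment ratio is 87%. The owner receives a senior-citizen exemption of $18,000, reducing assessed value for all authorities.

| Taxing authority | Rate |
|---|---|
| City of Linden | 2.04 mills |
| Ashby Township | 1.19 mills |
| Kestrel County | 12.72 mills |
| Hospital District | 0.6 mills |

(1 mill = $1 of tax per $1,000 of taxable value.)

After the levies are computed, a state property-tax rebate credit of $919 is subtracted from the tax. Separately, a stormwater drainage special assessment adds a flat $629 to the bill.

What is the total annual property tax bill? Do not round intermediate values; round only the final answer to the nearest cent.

Assessed value = $334,000 × 0.87 = $290,580
Taxable value = $290,580 − $18,000 = $272,580
City of Linden: $272,580 × 0.00204 = $556.0632
Ashby Township: $272,580 × 0.00119 = $324.3702
Kestrel County: $272,580 × 0.01272 = $3,467.2176
Hospital District: $272,580 × 0.0006 = $163.548
Levies subtotal = $4,511.199
After credit = $4,511.199 − $919 = $3,592.199
Total = $3,592.199 + $629 = $4,221.199

$4,221.20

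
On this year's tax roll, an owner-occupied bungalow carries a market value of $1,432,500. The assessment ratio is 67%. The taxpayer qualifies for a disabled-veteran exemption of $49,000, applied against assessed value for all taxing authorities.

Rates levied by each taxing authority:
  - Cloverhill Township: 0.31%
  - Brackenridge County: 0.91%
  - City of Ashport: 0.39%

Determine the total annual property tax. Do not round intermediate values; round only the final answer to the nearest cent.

$14,663.48

Assessed value = $1,432,500 × 0.67 = $959,775
Taxable value = $959,775 − $49,000 = $910,775
Cloverhill Township: $910,775 × 0.0031 = $2,823.4025
Brackenridge County: $910,775 × 0.0091 = $8,288.0525
City of Ashport: $910,775 × 0.0039 = $3,552.0225
Total = $2,823.4025 + $8,288.0525 + $3,552.0225 = $14,663.4775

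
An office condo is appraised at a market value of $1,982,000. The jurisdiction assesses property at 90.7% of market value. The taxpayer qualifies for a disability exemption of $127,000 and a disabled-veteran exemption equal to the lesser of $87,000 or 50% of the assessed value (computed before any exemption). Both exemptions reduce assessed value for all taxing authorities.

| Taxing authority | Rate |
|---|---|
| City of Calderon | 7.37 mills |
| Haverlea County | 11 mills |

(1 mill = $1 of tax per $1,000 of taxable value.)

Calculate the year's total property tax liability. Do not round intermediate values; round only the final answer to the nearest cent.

Assessed value = $1,982,000 × 0.907 = $1,797,674
Disabled-veteran exemption = min($87,000, 50% × $1,797,674) = min($87,000, $898,837) = $87,000 (dollar cap binds)
Taxable value = $1,797,674 − $127,000 − $87,000 = $1,583,674
City of Calderon: $1,583,674 × 0.00737 = $11,671.67738
Haverlea County: $1,583,674 × 0.011 = $17,420.414
Total = $29,092.09138

$29,092.09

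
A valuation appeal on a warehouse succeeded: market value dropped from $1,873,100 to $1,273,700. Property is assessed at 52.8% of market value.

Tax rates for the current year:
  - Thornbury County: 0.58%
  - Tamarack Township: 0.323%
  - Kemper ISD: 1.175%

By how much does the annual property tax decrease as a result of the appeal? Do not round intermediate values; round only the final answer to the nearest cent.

$6,576.52

Old assessed value = $1,873,100 × 0.528 = $988,996.8
New assessed value = $1,273,700 × 0.528 = $672,513.6
Combined rate = 0.0058 + 0.00323 + 0.01175 = 0.02078
Old tax = $988,996.8 × 0.02078 = $20,551.353504
New tax = $672,513.6 × 0.02078 = $13,974.832608
Reduction = $20,551.353504 − $13,974.832608 = $6,576.520896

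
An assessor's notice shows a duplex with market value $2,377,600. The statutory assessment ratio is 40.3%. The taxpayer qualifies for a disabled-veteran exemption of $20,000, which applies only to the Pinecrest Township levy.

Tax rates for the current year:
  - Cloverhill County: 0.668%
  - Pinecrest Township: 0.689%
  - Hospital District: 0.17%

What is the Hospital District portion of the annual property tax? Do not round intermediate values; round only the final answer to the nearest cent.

Assessed value = $2,377,600 × 0.403 = $958,172.8
Hospital District taxable value = $958,172.8 (exemption does not apply)
Hospital District levy = $958,172.8 × 0.0017 = $1,628.89376

$1,628.89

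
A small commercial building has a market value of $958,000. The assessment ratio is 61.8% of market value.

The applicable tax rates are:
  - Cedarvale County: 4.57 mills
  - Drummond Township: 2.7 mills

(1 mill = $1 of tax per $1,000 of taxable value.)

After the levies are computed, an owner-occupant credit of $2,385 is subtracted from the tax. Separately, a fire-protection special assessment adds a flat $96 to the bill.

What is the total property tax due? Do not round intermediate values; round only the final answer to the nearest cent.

Assessed value = $958,000 × 0.618 = $592,044
Cedarvale County: $592,044 × 0.00457 = $2,705.64108
Drummond Township: $592,044 × 0.0027 = $1,598.5188
Levies subtotal = $4,304.15988
After credit = $4,304.15988 − $2,385 = $1,919.15988
Total = $1,919.15988 + $96 = $2,015.15988

$2,015.16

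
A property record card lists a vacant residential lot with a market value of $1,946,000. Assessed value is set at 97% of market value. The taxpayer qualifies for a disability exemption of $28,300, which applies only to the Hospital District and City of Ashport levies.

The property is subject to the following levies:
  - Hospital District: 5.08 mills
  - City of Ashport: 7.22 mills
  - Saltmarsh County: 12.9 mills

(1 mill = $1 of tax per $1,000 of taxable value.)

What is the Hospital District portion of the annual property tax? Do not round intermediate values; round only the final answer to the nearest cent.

Assessed value = $1,946,000 × 0.97 = $1,887,620
Hospital District taxable value = $1,887,620 − $28,300 = $1,859,320
Hospital District levy = $1,859,320 × 0.00508 = $9,445.3456

$9,445.35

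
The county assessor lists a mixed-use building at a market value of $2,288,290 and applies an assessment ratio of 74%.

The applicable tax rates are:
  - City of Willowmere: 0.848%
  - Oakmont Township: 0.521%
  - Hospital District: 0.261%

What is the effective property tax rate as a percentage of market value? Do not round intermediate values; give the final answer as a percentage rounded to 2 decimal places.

Assessed value = $2,288,290 × 0.74 = $1,693,334.6
City of Willowmere: $1,693,334.6 × 0.00848 = $14,359.477408
Oakmont Township: $1,693,334.6 × 0.00521 = $8,822.273266
Hospital District: $1,693,334.6 × 0.00261 = $4,419.603306
Total tax = $27,601.35398
Effective rate = $27,601.35398 ÷ $2,288,290 = 1.21% of market value

1.21%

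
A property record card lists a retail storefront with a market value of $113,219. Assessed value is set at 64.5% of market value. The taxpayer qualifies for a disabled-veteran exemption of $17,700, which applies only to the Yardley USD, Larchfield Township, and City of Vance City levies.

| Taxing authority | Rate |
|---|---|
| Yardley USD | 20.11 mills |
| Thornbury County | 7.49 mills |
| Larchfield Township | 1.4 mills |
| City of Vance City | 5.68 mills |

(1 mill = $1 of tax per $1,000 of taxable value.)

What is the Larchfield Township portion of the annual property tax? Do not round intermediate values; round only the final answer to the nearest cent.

Assessed value = $113,219 × 0.645 = $73,026.255
Larchfield Township taxable value = $73,026.255 − $17,700 = $55,326.255
Larchfield Township levy = $55,326.255 × 0.0014 = $77.456757

$77.46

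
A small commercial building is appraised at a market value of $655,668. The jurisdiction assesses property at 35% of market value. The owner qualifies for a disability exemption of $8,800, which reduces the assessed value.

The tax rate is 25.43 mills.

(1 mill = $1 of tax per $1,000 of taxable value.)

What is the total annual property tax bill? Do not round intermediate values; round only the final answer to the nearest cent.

Assessed value = $655,668 × 0.35 = $229,483.8
Taxable value = $229,483.8 − $8,800 = $220,683.8
Tax = $220,683.8 × 0.02543 = $5,611.989034

$5,611.99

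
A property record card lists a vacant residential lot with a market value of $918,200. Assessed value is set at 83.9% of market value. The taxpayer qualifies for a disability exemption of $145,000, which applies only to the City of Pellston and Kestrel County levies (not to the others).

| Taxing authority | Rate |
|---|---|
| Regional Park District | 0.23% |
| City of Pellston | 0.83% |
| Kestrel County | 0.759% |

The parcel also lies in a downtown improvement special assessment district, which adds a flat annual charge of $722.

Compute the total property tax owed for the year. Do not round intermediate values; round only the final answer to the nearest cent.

Assessed value = $918,200 × 0.839 = $770,369.8
Regional Park District: $770,369.8 × 0.0023 = $1,771.85054
City of Pellston: ($770,369.8 − $145,000) × 0.0083 = $625,369.8 × 0.0083 = $5,190.56934
Kestrel County: ($770,369.8 − $145,000) × 0.00759 = $625,369.8 × 0.00759 = $4,746.556782
Levies subtotal = $11,708.976662
Total = $11,708.976662 + $722 = $12,430.976662

$12,430.98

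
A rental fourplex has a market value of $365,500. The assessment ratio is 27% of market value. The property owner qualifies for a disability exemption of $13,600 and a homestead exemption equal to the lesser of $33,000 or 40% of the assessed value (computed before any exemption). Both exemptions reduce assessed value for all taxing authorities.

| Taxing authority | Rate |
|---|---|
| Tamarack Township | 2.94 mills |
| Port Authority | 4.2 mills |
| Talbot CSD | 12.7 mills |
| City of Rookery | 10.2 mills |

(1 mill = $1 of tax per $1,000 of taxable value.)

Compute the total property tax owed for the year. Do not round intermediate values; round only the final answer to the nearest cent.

Assessed value = $365,500 × 0.27 = $98,685
Homestead exemption = min($33,000, 40% × $98,685) = min($33,000, $39,474) = $33,000 (dollar cap binds)
Taxable value = $98,685 − $13,600 − $33,000 = $52,085
Tamarack Township: $52,085 × 0.00294 = $153.1299
Port Authority: $52,085 × 0.0042 = $218.757
Talbot CSD: $52,085 × 0.0127 = $661.4795
City of Rookery: $52,085 × 0.0102 = $531.267
Total = $1,564.6334

$1,564.63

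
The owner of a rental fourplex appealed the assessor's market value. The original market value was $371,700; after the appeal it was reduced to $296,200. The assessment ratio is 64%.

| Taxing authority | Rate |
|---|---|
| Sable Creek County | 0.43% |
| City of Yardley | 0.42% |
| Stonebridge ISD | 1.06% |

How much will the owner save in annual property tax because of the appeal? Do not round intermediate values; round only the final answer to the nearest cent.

$922.91

Old assessed value = $371,700 × 0.64 = $237,888
New assessed value = $296,200 × 0.64 = $189,568
Combined rate = 0.0043 + 0.0042 + 0.0106 = 0.0191
Old tax = $237,888 × 0.0191 = $4,543.6608
New tax = $189,568 × 0.0191 = $3,620.7488
Reduction = $4,543.6608 − $3,620.7488 = $922.912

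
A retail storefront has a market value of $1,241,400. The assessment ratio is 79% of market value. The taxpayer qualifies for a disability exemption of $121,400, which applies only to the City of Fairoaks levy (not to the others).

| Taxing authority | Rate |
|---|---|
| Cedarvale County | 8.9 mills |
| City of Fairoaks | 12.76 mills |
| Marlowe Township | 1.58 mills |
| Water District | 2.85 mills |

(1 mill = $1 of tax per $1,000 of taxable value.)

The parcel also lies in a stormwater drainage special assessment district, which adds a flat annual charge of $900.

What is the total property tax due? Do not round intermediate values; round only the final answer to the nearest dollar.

$24,938

Assessed value = $1,241,400 × 0.79 = $980,706
Cedarvale County: $980,706 × 0.0089 = $8,728.2834
City of Fairoaks: ($980,706 − $121,400) × 0.01276 = $859,306 × 0.01276 = $10,964.74456
Marlowe Township: $980,706 × 0.00158 = $1,549.51548
Water District: $980,706 × 0.00285 = $2,795.0121
Levies subtotal = $24,037.55554
Total = $24,037.55554 + $900 = $24,937.55554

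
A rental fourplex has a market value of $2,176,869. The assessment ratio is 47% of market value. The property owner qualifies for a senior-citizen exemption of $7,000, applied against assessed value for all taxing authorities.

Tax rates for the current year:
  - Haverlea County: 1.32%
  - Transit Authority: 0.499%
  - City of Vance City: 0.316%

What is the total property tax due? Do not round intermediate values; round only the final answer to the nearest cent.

$21,694.34

Assessed value = $2,176,869 × 0.47 = $1,023,128.43
Taxable value = $1,023,128.43 − $7,000 = $1,016,128.43
Haverlea County: $1,016,128.43 × 0.0132 = $13,412.895276
Transit Authority: $1,016,128.43 × 0.00499 = $5,070.4808657
City of Vance City: $1,016,128.43 × 0.00316 = $3,210.9658388
Total = $13,412.895276 + $5,070.4808657 + $3,210.9658388 = $21,694.3419805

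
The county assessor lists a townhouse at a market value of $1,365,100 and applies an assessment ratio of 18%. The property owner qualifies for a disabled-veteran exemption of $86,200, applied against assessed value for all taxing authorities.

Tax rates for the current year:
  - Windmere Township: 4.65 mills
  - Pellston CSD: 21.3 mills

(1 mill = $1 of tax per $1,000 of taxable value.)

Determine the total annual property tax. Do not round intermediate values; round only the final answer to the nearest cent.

Assessed value = $1,365,100 × 0.18 = $245,718
Taxable value = $245,718 − $86,200 = $159,518
Windmere Township: $159,518 × 0.00465 = $741.7587
Pellston CSD: $159,518 × 0.0213 = $3,397.7334
Total = $741.7587 + $3,397.7334 = $4,139.4921

$4,139.49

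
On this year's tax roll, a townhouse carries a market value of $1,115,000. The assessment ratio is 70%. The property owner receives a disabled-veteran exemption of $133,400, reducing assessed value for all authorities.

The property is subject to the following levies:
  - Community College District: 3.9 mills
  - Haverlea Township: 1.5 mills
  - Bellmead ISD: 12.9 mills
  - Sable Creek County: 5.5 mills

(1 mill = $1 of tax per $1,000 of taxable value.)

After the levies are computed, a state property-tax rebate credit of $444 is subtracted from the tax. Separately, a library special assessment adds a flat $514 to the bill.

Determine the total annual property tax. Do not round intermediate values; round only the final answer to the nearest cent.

$15,470.98

Assessed value = $1,115,000 × 0.7 = $780,500
Taxable value = $780,500 − $133,400 = $647,100
Community College District: $647,100 × 0.0039 = $2,523.69
Haverlea Township: $647,100 × 0.0015 = $970.65
Bellmead ISD: $647,100 × 0.0129 = $8,347.59
Sable Creek County: $647,100 × 0.0055 = $3,559.05
Levies subtotal = $15,400.98
After credit = $15,400.98 − $444 = $14,956.98
Total = $14,956.98 + $514 = $15,470.98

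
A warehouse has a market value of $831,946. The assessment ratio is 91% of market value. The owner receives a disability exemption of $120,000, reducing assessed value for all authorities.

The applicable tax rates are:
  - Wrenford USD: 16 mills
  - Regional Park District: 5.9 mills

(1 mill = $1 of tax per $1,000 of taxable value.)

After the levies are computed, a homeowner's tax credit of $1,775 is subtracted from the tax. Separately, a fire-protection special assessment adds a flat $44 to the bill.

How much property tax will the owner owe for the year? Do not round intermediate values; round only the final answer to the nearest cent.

Assessed value = $831,946 × 0.91 = $757,070.86
Taxable value = $757,070.86 − $120,000 = $637,070.86
Wrenford USD: $637,070.86 × 0.016 = $10,193.13376
Regional Park District: $637,070.86 × 0.0059 = $3,758.718074
Levies subtotal = $13,951.851834
After credit = $13,951.851834 − $1,775 = $12,176.851834
Total = $12,176.851834 + $44 = $12,220.851834

$12,220.85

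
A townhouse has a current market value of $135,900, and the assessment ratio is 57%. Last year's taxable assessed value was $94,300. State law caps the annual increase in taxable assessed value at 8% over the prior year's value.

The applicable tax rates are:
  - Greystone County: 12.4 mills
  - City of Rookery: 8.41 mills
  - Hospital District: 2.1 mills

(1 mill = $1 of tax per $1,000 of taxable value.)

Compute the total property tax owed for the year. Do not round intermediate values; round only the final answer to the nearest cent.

$1,774.68

Uncapped assessed value = $135,900 × 0.57 = $77,463
Cap limit = $94,300 × 1.08 = $101,844
Taxable assessed value = min($77,463, $101,844) = $77,463 (cap does not bind)
Greystone County: $77,463 × 0.0124 = $960.5412
City of Rookery: $77,463 × 0.00841 = $651.46383
Hospital District: $77,463 × 0.0021 = $162.6723
Total = $1,774.67733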